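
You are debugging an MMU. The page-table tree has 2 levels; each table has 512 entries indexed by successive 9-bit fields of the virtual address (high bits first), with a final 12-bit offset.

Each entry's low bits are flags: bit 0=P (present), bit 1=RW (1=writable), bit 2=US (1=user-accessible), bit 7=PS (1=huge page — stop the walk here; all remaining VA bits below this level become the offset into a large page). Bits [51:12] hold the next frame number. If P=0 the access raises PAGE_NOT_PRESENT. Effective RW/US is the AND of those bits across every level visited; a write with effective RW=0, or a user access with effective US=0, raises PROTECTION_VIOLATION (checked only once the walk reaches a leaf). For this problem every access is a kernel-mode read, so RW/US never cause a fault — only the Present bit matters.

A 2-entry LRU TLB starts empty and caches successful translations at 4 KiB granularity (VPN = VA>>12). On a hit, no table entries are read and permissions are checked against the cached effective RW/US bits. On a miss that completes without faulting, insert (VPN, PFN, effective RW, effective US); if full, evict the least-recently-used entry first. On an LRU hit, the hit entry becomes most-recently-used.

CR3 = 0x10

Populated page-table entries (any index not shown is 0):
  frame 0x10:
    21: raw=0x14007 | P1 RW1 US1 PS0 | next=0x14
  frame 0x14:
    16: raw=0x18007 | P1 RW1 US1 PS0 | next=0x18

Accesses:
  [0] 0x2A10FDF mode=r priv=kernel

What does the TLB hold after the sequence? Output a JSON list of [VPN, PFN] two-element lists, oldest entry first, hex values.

Per-access translation:
#0 VA=0x2A10FDF (r,kernel):
  lvl0: tbl 0x10, slot 21 ⇒ 0x14007 (P1/RW1/US1/PS0)
  lvl1: tbl 0x14, slot 16 ⇒ 0x18007 (P1/RW1/US1/PS0)
  ⇒ phys 0x18FDF  [2 reads]

TLB: [["0x2A10", "0x18"]]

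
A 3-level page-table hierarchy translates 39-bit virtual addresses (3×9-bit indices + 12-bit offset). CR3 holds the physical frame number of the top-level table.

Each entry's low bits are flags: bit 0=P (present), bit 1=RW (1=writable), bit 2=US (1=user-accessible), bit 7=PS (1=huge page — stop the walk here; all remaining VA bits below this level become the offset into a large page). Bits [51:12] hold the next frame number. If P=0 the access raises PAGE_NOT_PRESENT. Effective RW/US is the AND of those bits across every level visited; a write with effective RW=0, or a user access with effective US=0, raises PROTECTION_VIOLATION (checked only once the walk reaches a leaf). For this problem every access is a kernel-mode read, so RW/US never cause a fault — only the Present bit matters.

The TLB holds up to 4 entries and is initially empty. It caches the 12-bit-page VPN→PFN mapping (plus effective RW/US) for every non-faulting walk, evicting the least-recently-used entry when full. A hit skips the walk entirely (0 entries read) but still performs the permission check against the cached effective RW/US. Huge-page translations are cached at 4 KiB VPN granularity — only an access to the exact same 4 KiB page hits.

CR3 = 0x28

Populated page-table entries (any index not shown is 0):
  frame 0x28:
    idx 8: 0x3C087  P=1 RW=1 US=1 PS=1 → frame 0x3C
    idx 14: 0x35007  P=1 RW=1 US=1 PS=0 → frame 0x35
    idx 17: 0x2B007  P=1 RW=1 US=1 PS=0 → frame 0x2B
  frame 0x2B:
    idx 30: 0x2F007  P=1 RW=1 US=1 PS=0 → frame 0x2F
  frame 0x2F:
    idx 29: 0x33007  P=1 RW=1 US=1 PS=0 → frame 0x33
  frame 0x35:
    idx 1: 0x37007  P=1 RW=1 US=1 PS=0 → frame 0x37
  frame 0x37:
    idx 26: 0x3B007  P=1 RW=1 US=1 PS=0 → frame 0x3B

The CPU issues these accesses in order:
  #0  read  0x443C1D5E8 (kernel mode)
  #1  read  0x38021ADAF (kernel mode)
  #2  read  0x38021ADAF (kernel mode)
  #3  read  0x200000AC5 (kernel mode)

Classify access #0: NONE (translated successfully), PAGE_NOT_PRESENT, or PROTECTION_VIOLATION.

Per-access translation:
#0 VA=0x443C1D5E8 (r,kernel):
  [0] read 0x28 idx=17: raw=0x2B007 flags P=1 W=1 U=1 S=0
  [1] read 0x2B idx=30: raw=0x2F007 flags P=1 W=1 U=1 S=0
  [2] read 0x2F idx=29: raw=0x33007 flags P=1 W=1 U=1 S=0
  ✓ 0x335E8  — 3 lookups
#1 VA=0x38021ADAF (r,kernel):
  [0] read 0x28 idx=14: raw=0x35007 flags P=1 W=1 U=1 S=0
  [1] read 0x35 idx=1: raw=0x37007 flags P=1 W=1 U=1 S=0
  [2] read 0x37 idx=26: raw=0x3B007 flags P=1 W=1 U=1 S=0
  ✓ 0x3BDAF  — 3 lookups
#2 VA=0x38021ADAF (r,kernel):
  TLB hit vpn=0x38021A → PA=0x3BDAF
#3 VA=0x200000AC5 (r,kernel):
  [0] read 0x28 idx=8: raw=0x3C087 flags P=1 W=1 U=1 S=1
  ✓ 0x3CAC5 (huge @L0)  — 1 lookups

Access #0 fault: NONE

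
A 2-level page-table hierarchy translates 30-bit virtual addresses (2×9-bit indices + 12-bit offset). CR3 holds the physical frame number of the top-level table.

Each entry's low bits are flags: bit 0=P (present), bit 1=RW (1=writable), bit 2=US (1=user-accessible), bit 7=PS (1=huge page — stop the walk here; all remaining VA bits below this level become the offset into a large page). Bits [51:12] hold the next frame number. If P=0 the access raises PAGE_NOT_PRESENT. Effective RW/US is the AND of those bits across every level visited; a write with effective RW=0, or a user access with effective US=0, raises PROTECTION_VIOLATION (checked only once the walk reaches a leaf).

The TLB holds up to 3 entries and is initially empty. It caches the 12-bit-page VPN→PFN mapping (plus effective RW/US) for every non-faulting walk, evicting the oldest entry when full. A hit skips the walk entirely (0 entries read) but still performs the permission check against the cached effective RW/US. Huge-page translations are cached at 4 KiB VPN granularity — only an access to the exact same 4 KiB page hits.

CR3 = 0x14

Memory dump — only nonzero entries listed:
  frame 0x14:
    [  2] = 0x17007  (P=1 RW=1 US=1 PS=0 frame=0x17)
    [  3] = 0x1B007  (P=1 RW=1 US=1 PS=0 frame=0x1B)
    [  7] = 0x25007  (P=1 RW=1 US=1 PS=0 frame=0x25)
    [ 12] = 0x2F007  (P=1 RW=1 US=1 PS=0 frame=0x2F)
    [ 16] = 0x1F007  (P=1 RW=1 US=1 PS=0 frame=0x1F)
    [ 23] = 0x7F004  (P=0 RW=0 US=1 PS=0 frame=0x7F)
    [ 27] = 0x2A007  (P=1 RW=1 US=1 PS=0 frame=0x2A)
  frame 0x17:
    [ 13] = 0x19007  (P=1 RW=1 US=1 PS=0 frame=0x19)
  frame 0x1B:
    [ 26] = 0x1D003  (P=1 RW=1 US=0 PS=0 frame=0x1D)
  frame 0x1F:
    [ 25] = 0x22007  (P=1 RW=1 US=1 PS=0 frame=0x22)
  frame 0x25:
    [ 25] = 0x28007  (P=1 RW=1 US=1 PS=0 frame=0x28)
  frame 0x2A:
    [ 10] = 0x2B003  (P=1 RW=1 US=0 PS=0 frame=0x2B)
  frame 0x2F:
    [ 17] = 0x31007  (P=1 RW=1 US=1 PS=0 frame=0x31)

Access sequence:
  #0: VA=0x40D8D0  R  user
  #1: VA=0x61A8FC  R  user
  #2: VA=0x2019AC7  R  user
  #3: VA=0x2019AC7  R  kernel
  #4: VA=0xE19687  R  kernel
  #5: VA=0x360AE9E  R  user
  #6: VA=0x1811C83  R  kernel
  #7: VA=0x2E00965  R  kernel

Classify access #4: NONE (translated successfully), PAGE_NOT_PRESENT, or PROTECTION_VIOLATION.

Walk each access:
#0 VA=0x40D8D0 (r,user):
  [0] read 0x14 idx=2: raw=0x17007 flags P=1 W=1 U=1 S=0
  [1] read 0x17 idx=13: raw=0x19007 flags P=1 W=1 U=1 S=0
  ✓ 0x198D0  — 2 lookups
#1 VA=0x61A8FC (r,user):
  [0] read 0x14 idx=3: raw=0x1B007 flags P=1 W=1 U=1 S=0
  [1] read 0x1B idx=26: raw=0x1D003 flags P=1 W=1 U=0 S=0
  ✗ PROTECTION_VIOLATION  [2 reads]
#2 VA=0x2019AC7 (r,user):
  [0] read 0x14 idx=16: raw=0x1F007 flags P=1 W=1 U=1 S=0
  [1] read 0x1F idx=25: raw=0x22007 flags P=1 W=1 U=1 S=0
  ✓ 0x22AC7  — 2 lookups
#3 VA=0x2019AC7 (r,kernel):
  TLB hit vpn=0x2019 → PA=0x22AC7
#4 VA=0xE19687 (r,kernel):
  [0] read 0x14 idx=7: raw=0x25007 flags P=1 W=1 U=1 S=0
  [1] read 0x25 idx=25: raw=0x28007 flags P=1 W=1 U=1 S=0
  ✓ 0x28687  — 2 lookups
#5 VA=0x360AE9E (r,user):
  [0] read 0x14 idx=27: raw=0x2A007 flags P=1 W=1 U=1 S=0
  [1] read 0x2A idx=10: raw=0x2B003 flags P=1 W=1 U=0 S=0
  ✗ PROTECTION_VIOLATION  [2 reads]
#6 VA=0x1811C83 (r,kernel):
  [0] read 0x14 idx=12: raw=0x2F007 flags P=1 W=1 U=1 S=0
  [1] read 0x2F idx=17: raw=0x31007 flags P=1 W=1 U=1 S=0
  ✓ 0x31C83  — 2 lookups
#7 VA=0x2E00965 (r,kernel):
  [0] read 0x14 idx=23: raw=0x7F004 flags P=0 W=0 U=1 S=0
  ✗ PAGE_NOT_PRESENT  [1 reads]

Access #4 fault: NONE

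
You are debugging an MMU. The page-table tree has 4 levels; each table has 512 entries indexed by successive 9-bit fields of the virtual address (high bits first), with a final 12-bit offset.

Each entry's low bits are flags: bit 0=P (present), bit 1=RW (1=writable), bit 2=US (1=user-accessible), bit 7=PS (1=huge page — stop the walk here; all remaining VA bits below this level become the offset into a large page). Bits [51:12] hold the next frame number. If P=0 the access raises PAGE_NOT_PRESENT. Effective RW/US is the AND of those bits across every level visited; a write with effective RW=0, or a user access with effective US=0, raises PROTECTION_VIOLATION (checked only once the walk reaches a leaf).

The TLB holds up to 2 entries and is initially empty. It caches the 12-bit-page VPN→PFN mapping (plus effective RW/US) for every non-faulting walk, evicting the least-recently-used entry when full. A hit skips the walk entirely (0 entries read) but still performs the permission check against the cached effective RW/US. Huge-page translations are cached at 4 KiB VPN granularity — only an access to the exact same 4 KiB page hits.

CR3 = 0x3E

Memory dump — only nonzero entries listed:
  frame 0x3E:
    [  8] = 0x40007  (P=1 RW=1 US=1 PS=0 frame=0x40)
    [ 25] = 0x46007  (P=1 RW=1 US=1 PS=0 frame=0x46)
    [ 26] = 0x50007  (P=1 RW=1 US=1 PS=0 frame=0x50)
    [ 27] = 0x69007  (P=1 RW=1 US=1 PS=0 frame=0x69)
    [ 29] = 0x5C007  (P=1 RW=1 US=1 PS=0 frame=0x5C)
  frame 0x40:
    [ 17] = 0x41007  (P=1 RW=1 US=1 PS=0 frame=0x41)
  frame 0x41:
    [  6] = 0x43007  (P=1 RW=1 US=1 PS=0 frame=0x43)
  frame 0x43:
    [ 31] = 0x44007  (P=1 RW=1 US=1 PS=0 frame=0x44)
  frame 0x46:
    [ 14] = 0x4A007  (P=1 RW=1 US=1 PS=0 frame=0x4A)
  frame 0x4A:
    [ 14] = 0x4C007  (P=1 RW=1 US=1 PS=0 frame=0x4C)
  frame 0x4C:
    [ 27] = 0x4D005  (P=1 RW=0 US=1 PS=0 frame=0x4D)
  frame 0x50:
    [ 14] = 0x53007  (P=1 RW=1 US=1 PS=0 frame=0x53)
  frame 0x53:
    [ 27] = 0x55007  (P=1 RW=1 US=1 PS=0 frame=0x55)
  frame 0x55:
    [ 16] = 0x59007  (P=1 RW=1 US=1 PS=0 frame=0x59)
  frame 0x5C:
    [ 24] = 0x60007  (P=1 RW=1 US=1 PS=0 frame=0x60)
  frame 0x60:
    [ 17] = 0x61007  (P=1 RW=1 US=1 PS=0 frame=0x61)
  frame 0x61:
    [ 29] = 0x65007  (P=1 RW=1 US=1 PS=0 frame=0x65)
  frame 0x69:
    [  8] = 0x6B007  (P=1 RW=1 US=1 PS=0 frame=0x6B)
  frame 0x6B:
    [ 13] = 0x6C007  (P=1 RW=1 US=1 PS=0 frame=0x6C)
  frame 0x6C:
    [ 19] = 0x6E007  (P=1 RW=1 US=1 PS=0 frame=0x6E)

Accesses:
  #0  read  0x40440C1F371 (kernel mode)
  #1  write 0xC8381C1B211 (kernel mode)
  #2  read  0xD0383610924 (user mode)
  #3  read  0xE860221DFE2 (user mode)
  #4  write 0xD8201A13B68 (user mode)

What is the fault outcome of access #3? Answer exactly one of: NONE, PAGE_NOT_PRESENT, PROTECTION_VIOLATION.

Per-access translation:
#0 VA=0x40440C1F371 (r,kernel):
  L0: frame=0x3E idx=8 entry=0x40007 [P=1 RW=1 US=1 PS=0]
  L1: frame=0x40 idx=17 entry=0x41007 [P=1 RW=1 US=1 PS=0]
  L2: frame=0x41 idx=6 entry=0x43007 [P=1 RW=1 US=1 PS=0]
  L3: frame=0x43 idx=31 entry=0x44007 [P=1 RW=1 US=1 PS=0]
  ✓ 0x44371  — 4 lookups
#1 VA=0xC8381C1B211 (w,kernel):
  L0: frame=0x3E idx=25 entry=0x46007 [P=1 RW=1 US=1 PS=0]
  L1: frame=0x46 idx=14 entry=0x4A007 [P=1 RW=1 US=1 PS=0]
  L2: frame=0x4A idx=14 entry=0x4C007 [P=1 RW=1 US=1 PS=0]
  L3: frame=0x4C idx=27 entry=0x4D005 [P=1 RW=0 US=1 PS=0]
  ✗ PROTECTION_VIOLATION  [4 reads]
#2 VA=0xD0383610924 (r,user):
  L0: frame=0x3E idx=26 entry=0x50007 [P=1 RW=1 US=1 PS=0]
  L1: frame=0x50 idx=14 entry=0x53007 [P=1 RW=1 US=1 PS=0]
  L2: frame=0x53 idx=27 entry=0x55007 [P=1 RW=1 US=1 PS=0]
  L3: frame=0x55 idx=16 entry=0x59007 [P=1 RW=1 US=1 PS=0]
  ✓ 0x59924  — 4 lookups
#3 VA=0xE860221DFE2 (r,user):
  L0: frame=0x3E idx=29 entry=0x5C007 [P=1 RW=1 US=1 PS=0]
  L1: frame=0x5C idx=24 entry=0x60007 [P=1 RW=1 US=1 PS=0]
  L2: frame=0x60 idx=17 entry=0x61007 [P=1 RW=1 US=1 PS=0]
  L3: frame=0x61 idx=29 entry=0x65007 [P=1 RW=1 US=1 PS=0]
  ✓ 0x65FE2  — 4 lookups
#4 VA=0xD8201A13B68 (w,user):
  L0: frame=0x3E idx=27 entry=0x69007 [P=1 RW=1 US=1 PS=0]
  L1: frame=0x69 idx=8 entry=0x6B007 [P=1 RW=1 US=1 PS=0]
  L2: frame=0x6B idx=13 entry=0x6C007 [P=1 RW=1 US=1 PS=0]
  L3: frame=0x6C idx=19 entry=0x6E007 [P=1 RW=1 US=1 PS=0]
  ✓ 0x6EB68  — 4 lookups

Access #3 fault: NONE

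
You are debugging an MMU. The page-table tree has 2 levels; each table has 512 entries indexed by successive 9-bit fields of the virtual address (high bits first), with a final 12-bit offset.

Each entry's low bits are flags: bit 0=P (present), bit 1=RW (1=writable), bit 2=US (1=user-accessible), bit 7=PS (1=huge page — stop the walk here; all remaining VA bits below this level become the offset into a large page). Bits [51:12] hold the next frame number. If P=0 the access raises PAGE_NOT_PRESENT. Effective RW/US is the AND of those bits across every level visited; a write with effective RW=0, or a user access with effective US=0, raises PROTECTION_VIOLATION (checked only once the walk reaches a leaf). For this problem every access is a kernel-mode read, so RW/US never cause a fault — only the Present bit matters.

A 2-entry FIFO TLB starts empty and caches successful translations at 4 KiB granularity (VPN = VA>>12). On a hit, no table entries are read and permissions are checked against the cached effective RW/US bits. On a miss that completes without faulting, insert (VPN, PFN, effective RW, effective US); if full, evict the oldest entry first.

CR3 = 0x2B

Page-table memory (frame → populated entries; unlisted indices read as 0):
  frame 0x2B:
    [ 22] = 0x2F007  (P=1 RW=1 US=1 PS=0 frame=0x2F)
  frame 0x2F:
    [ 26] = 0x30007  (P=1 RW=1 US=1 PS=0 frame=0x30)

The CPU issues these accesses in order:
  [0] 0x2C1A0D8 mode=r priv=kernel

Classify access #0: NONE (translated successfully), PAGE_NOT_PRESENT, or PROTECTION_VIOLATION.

Trace:
#0 VA=0x2C1A0D8 (r,kernel):
  [0] read 0x2B idx=22: raw=0x2F007 flags P=1 W=1 U=1 S=0
  [1] read 0x2F idx=26: raw=0x30007 flags P=1 W=1 U=1 S=0
  → PA=0x300D8  (2 entries read)

Access #0 fault: NONE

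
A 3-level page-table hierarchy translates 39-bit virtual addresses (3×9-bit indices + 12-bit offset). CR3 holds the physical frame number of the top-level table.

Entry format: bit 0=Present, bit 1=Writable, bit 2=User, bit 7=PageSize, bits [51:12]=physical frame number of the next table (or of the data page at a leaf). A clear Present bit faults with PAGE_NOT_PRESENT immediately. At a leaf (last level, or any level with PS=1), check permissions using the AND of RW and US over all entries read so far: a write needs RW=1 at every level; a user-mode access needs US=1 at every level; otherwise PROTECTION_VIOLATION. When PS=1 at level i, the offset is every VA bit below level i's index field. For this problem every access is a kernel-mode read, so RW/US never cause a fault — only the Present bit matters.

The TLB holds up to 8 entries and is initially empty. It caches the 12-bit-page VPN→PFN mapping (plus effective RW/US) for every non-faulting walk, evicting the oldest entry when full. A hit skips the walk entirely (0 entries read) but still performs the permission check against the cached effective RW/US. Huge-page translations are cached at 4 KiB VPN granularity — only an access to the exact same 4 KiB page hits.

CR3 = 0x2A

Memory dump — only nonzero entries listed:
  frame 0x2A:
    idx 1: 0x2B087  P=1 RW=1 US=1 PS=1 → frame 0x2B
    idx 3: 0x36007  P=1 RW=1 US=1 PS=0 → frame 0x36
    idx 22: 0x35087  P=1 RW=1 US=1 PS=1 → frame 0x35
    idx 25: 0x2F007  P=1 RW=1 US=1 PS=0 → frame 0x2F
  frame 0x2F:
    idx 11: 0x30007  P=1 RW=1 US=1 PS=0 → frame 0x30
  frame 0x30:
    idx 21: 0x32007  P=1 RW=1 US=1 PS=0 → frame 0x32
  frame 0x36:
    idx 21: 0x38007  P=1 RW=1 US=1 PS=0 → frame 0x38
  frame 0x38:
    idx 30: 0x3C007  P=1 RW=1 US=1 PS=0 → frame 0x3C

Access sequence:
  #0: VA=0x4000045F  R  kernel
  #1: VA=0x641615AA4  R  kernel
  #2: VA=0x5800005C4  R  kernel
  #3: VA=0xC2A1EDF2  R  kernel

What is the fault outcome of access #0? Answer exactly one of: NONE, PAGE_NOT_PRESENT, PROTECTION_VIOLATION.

Per-access translation:
#0 VA=0x4000045F (r,kernel):
  [0] read 0x2A idx=1: raw=0x2B087 flags P=1 W=1 U=1 S=1
  → PA=0x2B45F (huge @L0)  (1 entries read)
#1 VA=0x641615AA4 (r,kernel):
  [0] read 0x2A idx=25: raw=0x2F007 flags P=1 W=1 U=1 S=0
  [1] read 0x2F idx=11: raw=0x30007 flags P=1 W=1 U=1 S=0
  [2] read 0x30 idx=21: raw=0x32007 flags P=1 W=1 U=1 S=0
  → PA=0x32AA4  (3 entries read)
#2 VA=0x5800005C4 (r,kernel):
  [0] read 0x2A idx=22: raw=0x35087 flags P=1 W=1 U=1 S=1
  → PA=0x355C4 (huge @L0)  (1 entries read)
#3 VA=0xC2A1EDF2 (r,kernel):
  [0] read 0x2A idx=3: raw=0x36007 flags P=1 W=1 U=1 S=0
  [1] read 0x36 idx=21: raw=0x38007 flags P=1 W=1 U=1 S=0
  [2] read 0x38 idx=30: raw=0x3C007 flags P=1 W=1 U=1 S=0
  → PA=0x3CDF2  (3 entries read)

Access #0 fault: NONE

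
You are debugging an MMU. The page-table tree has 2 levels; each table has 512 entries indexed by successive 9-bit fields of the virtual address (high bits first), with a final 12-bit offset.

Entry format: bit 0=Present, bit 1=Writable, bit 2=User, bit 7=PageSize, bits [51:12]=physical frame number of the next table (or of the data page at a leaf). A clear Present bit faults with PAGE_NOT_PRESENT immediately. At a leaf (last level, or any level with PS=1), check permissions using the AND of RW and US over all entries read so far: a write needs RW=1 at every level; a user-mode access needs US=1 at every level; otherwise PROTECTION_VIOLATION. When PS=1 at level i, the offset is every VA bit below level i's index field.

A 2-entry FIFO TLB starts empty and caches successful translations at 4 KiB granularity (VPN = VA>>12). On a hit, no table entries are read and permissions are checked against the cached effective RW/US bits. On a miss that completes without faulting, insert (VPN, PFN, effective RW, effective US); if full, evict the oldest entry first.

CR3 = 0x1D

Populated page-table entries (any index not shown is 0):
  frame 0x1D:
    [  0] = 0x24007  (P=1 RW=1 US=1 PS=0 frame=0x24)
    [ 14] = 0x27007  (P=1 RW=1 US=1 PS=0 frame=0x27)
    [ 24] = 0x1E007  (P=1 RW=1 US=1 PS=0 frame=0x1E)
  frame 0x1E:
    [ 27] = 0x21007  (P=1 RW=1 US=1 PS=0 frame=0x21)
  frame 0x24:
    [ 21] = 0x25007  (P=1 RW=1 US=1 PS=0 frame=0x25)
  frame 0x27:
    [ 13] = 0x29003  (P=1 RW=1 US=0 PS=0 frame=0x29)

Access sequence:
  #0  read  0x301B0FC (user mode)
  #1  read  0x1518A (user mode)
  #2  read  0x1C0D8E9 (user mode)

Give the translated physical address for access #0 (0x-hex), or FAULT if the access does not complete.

Walk each access:
#0 VA=0x301B0FC (r,user):
  L0 @0x1D[24] → 0x1E007  P=1,RW=1,US=1,PS=0
  L1 @0x1E[27] → 0x21007  P=1,RW=1,US=1,PS=0
  → PA=0x210FC  (2 entries read)
#1 VA=0x1518A (r,user):
  L0 @0x1D[0] → 0x24007  P=1,RW=1,US=1,PS=0
  L1 @0x24[21] → 0x25007  P=1,RW=1,US=1,PS=0
  → PA=0x2518A  (2 entries read)
#2 VA=0x1C0D8E9 (r,user):
  L0 @0x1D[14] → 0x27007  P=1,RW=1,US=1,PS=0
  L1 @0x27[13] → 0x29003  P=1,RW=1,US=0,PS=0
  → PROTECTION_VIOLATION  (2 entries read)

Access #0 PA: 0x210FC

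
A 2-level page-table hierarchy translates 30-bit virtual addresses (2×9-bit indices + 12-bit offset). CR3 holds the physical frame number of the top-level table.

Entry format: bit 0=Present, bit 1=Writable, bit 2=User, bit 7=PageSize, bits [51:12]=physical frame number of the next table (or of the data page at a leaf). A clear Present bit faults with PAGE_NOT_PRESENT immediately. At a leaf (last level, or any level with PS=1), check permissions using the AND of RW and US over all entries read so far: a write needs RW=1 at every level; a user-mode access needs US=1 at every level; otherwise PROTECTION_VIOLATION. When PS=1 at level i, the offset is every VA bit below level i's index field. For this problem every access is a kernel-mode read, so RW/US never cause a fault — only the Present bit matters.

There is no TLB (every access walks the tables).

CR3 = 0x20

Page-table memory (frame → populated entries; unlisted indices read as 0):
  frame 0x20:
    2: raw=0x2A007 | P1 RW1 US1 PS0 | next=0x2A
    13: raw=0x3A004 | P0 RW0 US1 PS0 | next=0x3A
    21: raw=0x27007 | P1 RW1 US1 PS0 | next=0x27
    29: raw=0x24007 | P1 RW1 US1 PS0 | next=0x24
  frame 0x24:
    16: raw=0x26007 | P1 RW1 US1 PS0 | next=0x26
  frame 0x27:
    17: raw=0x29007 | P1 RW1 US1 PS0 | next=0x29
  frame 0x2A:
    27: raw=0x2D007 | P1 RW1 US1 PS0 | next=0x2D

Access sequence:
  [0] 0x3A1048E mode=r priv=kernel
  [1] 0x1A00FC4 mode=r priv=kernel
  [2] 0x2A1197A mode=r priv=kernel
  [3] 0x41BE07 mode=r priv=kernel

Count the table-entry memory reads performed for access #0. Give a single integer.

Walk each access:
#0 VA=0x3A1048E (r,kernel):
  [0] read 0x20 idx=29: raw=0x24007 flags P=1 W=1 U=1 S=0
  [1] read 0x24 idx=16: raw=0x26007 flags P=1 W=1 U=1 S=0
  ✓ 0x2648E  — 2 lookups
#1 VA=0x1A00FC4 (r,kernel):
  [0] read 0x20 idx=13: raw=0x3A004 flags P=0 W=0 U=1 S=0
  → PAGE_NOT_PRESENT  (1 entries read)
#2 VA=0x2A1197A (r,kernel):
  [0] read 0x20 idx=21: raw=0x27007 flags P=1 W=1 U=1 S=0
  [1] read 0x27 idx=17: raw=0x29007 flags P=1 W=1 U=1 S=0
  ✓ 0x2997A  — 2 lookups
#3 VA=0x41BE07 (r,kernel):
  [0] read 0x20 idx=2: raw=0x2A007 flags P=1 W=1 U=1 S=0
  [1] read 0x2A idx=27: raw=0x2D007 flags P=1 W=1 U=1 S=0
  ✓ 0x2DE07  — 2 lookups

Entries read for #0: 2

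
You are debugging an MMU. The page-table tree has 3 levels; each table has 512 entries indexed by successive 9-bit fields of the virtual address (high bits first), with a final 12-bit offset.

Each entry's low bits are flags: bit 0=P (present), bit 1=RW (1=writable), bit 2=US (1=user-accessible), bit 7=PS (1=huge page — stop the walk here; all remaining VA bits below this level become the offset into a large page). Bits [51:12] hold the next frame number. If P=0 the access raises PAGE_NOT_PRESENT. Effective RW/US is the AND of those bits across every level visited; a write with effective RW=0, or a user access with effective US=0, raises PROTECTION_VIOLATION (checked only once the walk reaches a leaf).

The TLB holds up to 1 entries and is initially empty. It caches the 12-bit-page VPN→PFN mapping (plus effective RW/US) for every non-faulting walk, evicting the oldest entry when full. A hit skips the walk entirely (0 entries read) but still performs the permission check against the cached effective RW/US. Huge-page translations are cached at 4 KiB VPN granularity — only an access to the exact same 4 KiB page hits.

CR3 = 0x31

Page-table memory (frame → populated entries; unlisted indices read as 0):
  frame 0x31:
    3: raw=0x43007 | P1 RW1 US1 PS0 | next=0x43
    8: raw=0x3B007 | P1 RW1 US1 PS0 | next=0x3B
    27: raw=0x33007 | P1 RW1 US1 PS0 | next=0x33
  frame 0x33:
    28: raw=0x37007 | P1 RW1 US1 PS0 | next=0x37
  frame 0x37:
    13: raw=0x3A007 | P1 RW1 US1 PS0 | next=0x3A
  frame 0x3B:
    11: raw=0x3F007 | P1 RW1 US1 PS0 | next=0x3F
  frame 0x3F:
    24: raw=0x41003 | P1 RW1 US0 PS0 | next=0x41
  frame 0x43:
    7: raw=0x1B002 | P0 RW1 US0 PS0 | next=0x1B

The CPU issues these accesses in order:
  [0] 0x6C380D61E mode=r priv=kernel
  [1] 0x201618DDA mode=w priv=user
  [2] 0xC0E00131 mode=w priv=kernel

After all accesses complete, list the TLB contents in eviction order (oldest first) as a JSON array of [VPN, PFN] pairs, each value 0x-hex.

Trace:
#0 VA=0x6C380D61E (r,kernel):
  lvl0: tbl 0x31, slot 27 ⇒ 0x33007 (P1/RW1/US1/PS0)
  lvl1: tbl 0x33, slot 28 ⇒ 0x37007 (P1/RW1/US1/PS0)
  lvl2: tbl 0x37, slot 13 ⇒ 0x3A007 (P1/RW1/US1/PS0)
  ⇒ phys 0x3A61E  [3 reads]
#1 VA=0x201618DDA (w,user):
  lvl0: tbl 0x31, slot 8 ⇒ 0x3B007 (P1/RW1/US1/PS0)
  lvl1: tbl 0x3B, slot 11 ⇒ 0x3F007 (P1/RW1/US1/PS0)
  lvl2: tbl 0x3F, slot 24 ⇒ 0x41003 (P1/RW1/US0/PS0)
  → PROTECTION_VIOLATION  (3 entries read)
#2 VA=0xC0E00131 (w,kernel):
  lvl0: tbl 0x31, slot 3 ⇒ 0x43007 (P1/RW1/US1/PS0)
  lvl1: tbl 0x43, slot 7 ⇒ 0x1B002 (P0/RW1/US0/PS0)
  → PAGE_NOT_PRESENT  (2 entries read)

TLB: [["0x6C380D", "0x3A"]]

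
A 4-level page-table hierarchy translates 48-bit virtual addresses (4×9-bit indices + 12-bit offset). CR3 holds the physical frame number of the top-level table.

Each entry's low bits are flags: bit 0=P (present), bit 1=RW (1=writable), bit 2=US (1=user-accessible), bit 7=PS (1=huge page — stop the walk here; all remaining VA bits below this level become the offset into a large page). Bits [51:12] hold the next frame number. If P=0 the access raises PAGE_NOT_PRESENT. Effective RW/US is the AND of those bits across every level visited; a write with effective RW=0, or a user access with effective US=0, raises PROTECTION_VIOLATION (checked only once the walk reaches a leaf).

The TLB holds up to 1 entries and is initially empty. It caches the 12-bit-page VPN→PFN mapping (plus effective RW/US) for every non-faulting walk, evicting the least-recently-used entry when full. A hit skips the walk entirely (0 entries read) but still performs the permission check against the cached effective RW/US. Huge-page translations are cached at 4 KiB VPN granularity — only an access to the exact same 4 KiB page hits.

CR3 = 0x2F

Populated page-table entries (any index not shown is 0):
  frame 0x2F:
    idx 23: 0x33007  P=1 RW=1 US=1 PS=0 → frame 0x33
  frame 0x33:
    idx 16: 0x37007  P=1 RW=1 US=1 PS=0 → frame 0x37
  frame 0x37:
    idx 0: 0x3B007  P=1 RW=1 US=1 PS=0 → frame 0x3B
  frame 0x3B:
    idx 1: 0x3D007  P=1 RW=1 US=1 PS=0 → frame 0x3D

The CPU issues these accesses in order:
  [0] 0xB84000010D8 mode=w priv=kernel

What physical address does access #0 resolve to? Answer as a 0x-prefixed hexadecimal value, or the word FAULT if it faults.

Per-access translation:
#0 VA=0xB84000010D8 (w,kernel):
  lvl0: tbl 0x2F, slot 23 ⇒ 0x33007 (P1/RW1/US1/PS0)
  lvl1: tbl 0x33, slot 16 ⇒ 0x37007 (P1/RW1/US1/PS0)
  lvl2: tbl 0x37, slot 0 ⇒ 0x3B007 (P1/RW1/US1/PS0)
  lvl3: tbl 0x3B, slot 1 ⇒ 0x3D007 (P1/RW1/US1/PS0)
  ✓ 0x3D0D8  — 4 lookups

Access #0 PA: 0x3D0D8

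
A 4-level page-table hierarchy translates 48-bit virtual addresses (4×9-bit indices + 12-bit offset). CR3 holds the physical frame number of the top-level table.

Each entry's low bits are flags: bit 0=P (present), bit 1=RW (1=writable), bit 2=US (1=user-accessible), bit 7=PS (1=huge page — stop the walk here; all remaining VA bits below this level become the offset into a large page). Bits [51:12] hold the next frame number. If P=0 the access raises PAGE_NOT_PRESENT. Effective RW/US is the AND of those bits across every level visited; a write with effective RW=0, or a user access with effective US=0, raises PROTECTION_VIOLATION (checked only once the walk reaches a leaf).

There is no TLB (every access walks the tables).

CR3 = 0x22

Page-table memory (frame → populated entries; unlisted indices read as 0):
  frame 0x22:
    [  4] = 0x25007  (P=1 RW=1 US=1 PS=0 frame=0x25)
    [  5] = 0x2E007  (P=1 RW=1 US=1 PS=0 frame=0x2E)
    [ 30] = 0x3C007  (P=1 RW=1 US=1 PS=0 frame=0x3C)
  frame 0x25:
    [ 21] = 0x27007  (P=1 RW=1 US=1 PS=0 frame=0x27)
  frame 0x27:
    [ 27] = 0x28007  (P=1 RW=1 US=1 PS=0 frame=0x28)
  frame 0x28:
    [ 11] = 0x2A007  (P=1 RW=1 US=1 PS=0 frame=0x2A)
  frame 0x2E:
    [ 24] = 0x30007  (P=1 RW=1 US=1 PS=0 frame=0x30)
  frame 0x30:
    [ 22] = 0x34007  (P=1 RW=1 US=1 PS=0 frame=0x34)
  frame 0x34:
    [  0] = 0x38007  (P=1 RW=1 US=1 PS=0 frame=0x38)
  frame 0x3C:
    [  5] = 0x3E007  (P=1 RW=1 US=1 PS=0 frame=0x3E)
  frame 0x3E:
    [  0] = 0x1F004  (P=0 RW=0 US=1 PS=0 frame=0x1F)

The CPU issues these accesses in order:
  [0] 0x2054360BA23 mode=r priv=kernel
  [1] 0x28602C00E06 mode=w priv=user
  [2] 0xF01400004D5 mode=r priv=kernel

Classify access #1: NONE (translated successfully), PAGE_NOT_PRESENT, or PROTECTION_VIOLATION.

Walk each access:
#0 VA=0x2054360BA23 (r,kernel):
  L0: frame=0x22 idx=4 entry=0x25007 [P=1 RW=1 US=1 PS=0]
  L1: frame=0x25 idx=21 entry=0x27007 [P=1 RW=1 US=1 PS=0]
  L2: frame=0x27 idx=27 entry=0x28007 [P=1 RW=1 US=1 PS=0]
  L3: frame=0x28 idx=11 entry=0x2A007 [P=1 RW=1 US=1 PS=0]
  ⇒ phys 0x2AA23  [4 reads]
#1 VA=0x28602C00E06 (w,user):
  L0: frame=0x22 idx=5 entry=0x2E007 [P=1 RW=1 US=1 PS=0]
  L1: frame=0x2E idx=24 entry=0x30007 [P=1 RW=1 US=1 PS=0]
  L2: frame=0x30 idx=22 entry=0x34007 [P=1 RW=1 US=1 PS=0]
  L3: frame=0x34 idx=0 entry=0x38007 [P=1 RW=1 US=1 PS=0]
  ⇒ phys 0x38E06  [4 reads]
#2 VA=0xF01400004D5 (r,kernel):
  L0: frame=0x22 idx=30 entry=0x3C007 [P=1 RW=1 US=1 PS=0]
  L1: frame=0x3C idx=5 entry=0x3E007 [P=1 RW=1 US=1 PS=0]
  L2: frame=0x3E idx=0 entry=0x1F004 [P=0 RW=0 US=1 PS=0]
  ✗ PAGE_NOT_PRESENT  [3 reads]

Access #1 fault: NONE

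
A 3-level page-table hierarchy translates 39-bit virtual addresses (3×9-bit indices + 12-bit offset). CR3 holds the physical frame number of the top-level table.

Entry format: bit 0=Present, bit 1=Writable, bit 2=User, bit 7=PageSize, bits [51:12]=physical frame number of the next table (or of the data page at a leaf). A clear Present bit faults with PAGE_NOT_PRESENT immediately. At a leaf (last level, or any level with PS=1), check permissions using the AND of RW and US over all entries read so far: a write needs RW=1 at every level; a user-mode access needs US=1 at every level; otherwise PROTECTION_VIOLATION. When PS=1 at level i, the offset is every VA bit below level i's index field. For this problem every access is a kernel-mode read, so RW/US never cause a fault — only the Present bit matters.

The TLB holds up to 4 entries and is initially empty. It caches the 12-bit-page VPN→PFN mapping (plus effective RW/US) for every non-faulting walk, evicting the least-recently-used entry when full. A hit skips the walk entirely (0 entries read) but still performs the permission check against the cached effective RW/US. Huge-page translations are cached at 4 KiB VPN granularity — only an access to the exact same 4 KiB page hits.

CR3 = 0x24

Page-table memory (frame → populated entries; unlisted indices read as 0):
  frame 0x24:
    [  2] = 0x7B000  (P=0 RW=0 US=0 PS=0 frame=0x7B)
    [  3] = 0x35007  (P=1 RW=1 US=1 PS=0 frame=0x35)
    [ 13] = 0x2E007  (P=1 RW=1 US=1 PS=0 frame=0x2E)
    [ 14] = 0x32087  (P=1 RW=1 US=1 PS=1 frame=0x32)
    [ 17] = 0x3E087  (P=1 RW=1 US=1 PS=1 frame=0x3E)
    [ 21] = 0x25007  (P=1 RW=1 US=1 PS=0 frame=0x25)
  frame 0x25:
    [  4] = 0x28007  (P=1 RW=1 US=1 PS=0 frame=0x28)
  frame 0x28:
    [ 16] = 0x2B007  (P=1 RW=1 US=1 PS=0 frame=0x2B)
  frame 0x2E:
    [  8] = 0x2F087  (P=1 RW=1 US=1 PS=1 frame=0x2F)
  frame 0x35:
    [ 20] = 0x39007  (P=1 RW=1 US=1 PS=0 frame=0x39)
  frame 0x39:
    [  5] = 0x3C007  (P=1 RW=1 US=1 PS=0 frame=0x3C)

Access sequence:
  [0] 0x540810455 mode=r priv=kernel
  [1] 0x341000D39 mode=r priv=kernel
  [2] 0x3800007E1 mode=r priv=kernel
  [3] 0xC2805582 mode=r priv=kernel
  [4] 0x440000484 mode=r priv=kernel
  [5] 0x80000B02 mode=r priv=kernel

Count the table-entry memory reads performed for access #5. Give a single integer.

Trace:
#0 VA=0x540810455 (r,kernel):
  L0 @0x24[21] → 0x25007  P=1,RW=1,US=1,PS=0
  L1 @0x25[4] → 0x28007  P=1,RW=1,US=1,PS=0
  L2 @0x28[16] → 0x2B007  P=1,RW=1,US=1,PS=0
  → PA=0x2B455  (3 entries read)
#1 VA=0x341000D39 (r,kernel):
  L0 @0x24[13] → 0x2E007  P=1,RW=1,US=1,PS=0
  L1 @0x2E[8] → 0x2F087  P=1,RW=1,US=1,PS=1
  → PA=0x2FD39 (huge @L1)  (2 entries read)
#2 VA=0x3800007E1 (r,kernel):
  L0 @0x24[14] → 0x32087  P=1,RW=1,US=1,PS=1
  → PA=0x327E1 (huge @L0)  (1 entries read)
#3 VA=0xC2805582 (r,kernel):
  L0 @0x24[3] → 0x35007  P=1,RW=1,US=1,PS=0
  L1 @0x35[20] → 0x39007  P=1,RW=1,US=1,PS=0
  L2 @0x39[5] → 0x3C007  P=1,RW=1,US=1,PS=0
  → PA=0x3C582  (3 entries read)
#4 VA=0x440000484 (r,kernel):
  L0 @0x24[17] → 0x3E087  P=1,RW=1,US=1,PS=1
  → PA=0x3E484 (huge @L0)  (1 entries read)
#5 VA=0x80000B02 (r,kernel):
  L0 @0x24[2] → 0x7B000  P=0,RW=0,US=0,PS=0
  ⇒ fault: PAGE_NOT_PRESENT  — 1 lookups

Entries read for #5: 1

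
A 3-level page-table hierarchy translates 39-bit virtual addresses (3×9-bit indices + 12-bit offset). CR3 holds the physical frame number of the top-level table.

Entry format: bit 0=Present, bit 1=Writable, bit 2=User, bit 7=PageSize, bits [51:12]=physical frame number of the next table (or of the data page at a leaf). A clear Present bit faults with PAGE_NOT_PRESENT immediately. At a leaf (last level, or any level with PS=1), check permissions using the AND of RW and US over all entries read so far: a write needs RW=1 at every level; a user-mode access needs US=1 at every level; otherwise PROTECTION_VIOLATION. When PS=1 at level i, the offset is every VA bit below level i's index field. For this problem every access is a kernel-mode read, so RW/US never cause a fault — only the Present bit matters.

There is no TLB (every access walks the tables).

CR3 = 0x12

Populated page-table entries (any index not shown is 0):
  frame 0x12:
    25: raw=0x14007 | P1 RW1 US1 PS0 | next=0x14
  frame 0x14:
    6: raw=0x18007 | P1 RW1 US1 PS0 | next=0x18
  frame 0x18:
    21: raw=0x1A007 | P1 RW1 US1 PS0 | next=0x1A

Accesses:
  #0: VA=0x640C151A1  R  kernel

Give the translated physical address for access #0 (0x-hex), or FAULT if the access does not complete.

Trace:
#0 VA=0x640C151A1 (r,kernel):
  [0] read 0x12 idx=25: raw=0x14007 flags P=1 W=1 U=1 S=0
  [1] read 0x14 idx=6: raw=0x18007 flags P=1 W=1 U=1 S=0
  [2] read 0x18 idx=21: raw=0x1A007 flags P=1 W=1 U=1 S=0
  → PA=0x1A1A1  (3 entries read)

Access #0 PA: 0x1A1A1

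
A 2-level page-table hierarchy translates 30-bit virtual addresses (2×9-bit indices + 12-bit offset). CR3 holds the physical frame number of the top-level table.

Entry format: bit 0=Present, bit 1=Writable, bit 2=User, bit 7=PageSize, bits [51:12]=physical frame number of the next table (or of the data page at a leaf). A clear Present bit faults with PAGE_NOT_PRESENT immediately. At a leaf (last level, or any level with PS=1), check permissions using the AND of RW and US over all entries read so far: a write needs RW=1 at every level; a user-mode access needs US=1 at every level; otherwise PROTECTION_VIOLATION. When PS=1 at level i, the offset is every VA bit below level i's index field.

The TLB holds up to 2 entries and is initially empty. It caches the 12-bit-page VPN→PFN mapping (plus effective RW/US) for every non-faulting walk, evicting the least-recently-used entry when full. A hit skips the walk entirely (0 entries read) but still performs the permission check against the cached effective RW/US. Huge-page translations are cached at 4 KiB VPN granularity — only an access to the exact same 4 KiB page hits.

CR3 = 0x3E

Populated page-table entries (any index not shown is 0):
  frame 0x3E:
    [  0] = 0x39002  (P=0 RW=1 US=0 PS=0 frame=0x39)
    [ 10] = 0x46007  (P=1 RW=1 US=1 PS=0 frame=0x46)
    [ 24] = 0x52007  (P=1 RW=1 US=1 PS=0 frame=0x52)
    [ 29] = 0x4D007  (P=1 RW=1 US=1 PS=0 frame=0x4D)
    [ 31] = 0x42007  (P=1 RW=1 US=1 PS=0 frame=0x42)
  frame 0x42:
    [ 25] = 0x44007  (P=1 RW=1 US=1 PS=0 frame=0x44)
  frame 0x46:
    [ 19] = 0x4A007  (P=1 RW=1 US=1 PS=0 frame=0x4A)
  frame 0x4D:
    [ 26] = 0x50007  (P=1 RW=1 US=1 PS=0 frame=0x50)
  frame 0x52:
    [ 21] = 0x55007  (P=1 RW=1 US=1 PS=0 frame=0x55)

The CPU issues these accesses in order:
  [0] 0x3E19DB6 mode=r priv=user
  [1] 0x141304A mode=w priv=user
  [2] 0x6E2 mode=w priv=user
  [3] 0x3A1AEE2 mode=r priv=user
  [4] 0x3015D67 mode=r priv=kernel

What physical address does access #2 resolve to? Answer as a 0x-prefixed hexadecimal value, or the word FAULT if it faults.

Walk each access:
#0 VA=0x3E19DB6 (r,user):
  L0: frame=0x3E idx=31 entry=0x42007 [P=1 RW=1 US=1 PS=0]
  L1: frame=0x42 idx=25 entry=0x44007 [P=1 RW=1 US=1 PS=0]
  ✓ 0x44DB6  — 2 lookups
#1 VA=0x141304A (w,user):
  L0: frame=0x3E idx=10 entry=0x46007 [P=1 RW=1 US=1 PS=0]
  L1: frame=0x46 idx=19 entry=0x4A007 [P=1 RW=1 US=1 PS=0]
  ✓ 0x4A04A  — 2 lookups
#2 VA=0x6E2 (w,user):
  L0: frame=0x3E idx=0 entry=0x39002 [P=0 RW=1 US=0 PS=0]
  → PAGE_NOT_PRESENT  (1 entries read)
#3 VA=0x3A1AEE2 (r,user):
  L0: frame=0x3E idx=29 entry=0x4D007 [P=1 RW=1 US=1 PS=0]
  L1: frame=0x4D idx=26 entry=0x50007 [P=1 RW=1 US=1 PS=0]
  ✓ 0x50EE2  — 2 lookups
#4 VA=0x3015D67 (r,kernel):
  L0: frame=0x3E idx=24 entry=0x52007 [P=1 RW=1 US=1 PS=0]
  L1: frame=0x52 idx=21 entry=0x55007 [P=1 RW=1 US=1 PS=0]
  ✓ 0x55D67  — 2 lookups

Access #2 PA: FAULT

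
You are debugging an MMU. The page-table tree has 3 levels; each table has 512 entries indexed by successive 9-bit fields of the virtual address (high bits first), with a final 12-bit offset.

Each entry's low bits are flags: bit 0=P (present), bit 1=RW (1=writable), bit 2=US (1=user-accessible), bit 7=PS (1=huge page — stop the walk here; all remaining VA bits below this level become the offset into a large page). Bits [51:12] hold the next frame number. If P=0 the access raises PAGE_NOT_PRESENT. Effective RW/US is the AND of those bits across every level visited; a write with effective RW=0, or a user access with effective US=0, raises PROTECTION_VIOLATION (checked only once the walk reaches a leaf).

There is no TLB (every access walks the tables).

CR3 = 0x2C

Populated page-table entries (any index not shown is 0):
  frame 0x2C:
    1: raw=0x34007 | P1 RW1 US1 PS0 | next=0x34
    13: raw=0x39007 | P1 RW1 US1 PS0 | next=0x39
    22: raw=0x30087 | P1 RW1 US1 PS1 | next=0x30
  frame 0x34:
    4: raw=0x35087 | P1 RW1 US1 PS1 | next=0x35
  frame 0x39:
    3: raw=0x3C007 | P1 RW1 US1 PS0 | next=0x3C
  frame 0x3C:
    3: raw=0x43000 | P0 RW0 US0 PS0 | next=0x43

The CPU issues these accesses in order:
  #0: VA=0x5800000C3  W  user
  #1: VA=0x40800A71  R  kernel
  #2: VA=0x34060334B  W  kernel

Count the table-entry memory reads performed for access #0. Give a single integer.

Trace:
#0 VA=0x5800000C3 (w,user):
  L0: frame=0x2C idx=22 entry=0x30087 [P=1 RW=1 US=1 PS=1]
  → PA=0x300C3 (huge @L0)  (1 entries read)
#1 VA=0x40800A71 (r,kernel):
  L0: frame=0x2C idx=1 entry=0x34007 [P=1 RW=1 US=1 PS=0]
  L1: frame=0x34 idx=4 entry=0x35087 [P=1 RW=1 US=1 PS=1]
  → PA=0x35A71 (huge @L1)  (2 entries read)
#2 VA=0x34060334B (w,kernel):
  L0: frame=0x2C idx=13 entry=0x39007 [P=1 RW=1 US=1 PS=0]
  L1: frame=0x39 idx=3 entry=0x3C007 [P=1 RW=1 US=1 PS=0]
  L2: frame=0x3C idx=3 entry=0x43000 [P=0 RW=0 US=0 PS=0]
  ✗ PAGE_NOT_PRESENT  [3 reads]

Entries read for #0: 1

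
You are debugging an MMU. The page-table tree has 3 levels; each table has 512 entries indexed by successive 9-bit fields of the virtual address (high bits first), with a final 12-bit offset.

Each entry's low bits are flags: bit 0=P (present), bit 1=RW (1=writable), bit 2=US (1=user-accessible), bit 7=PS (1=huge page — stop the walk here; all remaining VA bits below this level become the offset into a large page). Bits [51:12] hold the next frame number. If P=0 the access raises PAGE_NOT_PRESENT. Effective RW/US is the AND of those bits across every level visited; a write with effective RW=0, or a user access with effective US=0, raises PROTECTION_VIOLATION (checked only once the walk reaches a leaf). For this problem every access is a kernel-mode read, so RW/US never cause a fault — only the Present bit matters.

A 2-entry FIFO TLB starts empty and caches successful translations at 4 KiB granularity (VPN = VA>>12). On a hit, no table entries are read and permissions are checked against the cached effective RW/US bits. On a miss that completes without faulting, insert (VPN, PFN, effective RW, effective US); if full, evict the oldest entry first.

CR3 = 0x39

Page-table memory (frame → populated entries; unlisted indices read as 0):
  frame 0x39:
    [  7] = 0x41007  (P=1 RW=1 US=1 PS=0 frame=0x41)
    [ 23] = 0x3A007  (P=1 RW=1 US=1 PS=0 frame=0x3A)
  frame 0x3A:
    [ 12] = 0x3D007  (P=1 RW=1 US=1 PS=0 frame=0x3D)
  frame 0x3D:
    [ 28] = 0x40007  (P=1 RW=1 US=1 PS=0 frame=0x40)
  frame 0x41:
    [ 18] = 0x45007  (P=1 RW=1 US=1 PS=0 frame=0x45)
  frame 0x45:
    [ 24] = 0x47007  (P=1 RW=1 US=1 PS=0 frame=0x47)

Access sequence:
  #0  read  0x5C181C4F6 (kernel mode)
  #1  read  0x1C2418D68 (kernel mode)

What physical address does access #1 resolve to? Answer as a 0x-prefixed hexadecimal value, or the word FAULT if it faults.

Trace:
#0 VA=0x5C181C4F6 (r,kernel):
  lvl0: tbl 0x39, slot 23 ⇒ 0x3A007 (P1/RW1/US1/PS0)
  lvl1: tbl 0x3A, slot 12 ⇒ 0x3D007 (P1/RW1/US1/PS0)
  lvl2: tbl 0x3D, slot 28 ⇒ 0x40007 (P1/RW1/US1/PS0)
  ⇒ phys 0x404F6  [3 reads]
#1 VA=0x1C2418D68 (r,kernel):
  lvl0: tbl 0x39, slot 7 ⇒ 0x41007 (P1/RW1/US1/PS0)
  lvl1: tbl 0x41, slot 18 ⇒ 0x45007 (P1/RW1/US1/PS0)
  lvl2: tbl 0x45, slot 24 ⇒ 0x47007 (P1/RW1/US1/PS0)
  ⇒ phys 0x47D68  [3 reads]

Access #1 PA: 0x47D68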